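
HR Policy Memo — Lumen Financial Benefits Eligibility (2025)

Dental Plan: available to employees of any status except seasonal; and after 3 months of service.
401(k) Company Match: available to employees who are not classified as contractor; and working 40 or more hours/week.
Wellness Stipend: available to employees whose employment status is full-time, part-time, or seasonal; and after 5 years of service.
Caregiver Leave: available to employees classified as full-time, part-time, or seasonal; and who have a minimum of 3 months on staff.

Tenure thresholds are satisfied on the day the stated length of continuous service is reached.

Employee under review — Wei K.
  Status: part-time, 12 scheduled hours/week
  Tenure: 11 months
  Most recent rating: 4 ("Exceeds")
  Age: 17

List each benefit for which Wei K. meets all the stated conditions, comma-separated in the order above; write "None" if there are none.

Dental Plan, Caregiver Leave

Dental Plan — status part-time ✓ (not excluded); service 11 months ≥ 3 months ✓ → eligible.
401(k) Company Match — status part-time ✓ (not excluded); 12 hrs/wk < 40 ✗ → not eligible.
Wellness Stipend — status part-time ✓; service 11 months < 5 years (≈1825 days) ✗ → not eligible.
Caregiver Leave — status part-time ✓; service 11 months ≥ 3 months ✓ → eligible.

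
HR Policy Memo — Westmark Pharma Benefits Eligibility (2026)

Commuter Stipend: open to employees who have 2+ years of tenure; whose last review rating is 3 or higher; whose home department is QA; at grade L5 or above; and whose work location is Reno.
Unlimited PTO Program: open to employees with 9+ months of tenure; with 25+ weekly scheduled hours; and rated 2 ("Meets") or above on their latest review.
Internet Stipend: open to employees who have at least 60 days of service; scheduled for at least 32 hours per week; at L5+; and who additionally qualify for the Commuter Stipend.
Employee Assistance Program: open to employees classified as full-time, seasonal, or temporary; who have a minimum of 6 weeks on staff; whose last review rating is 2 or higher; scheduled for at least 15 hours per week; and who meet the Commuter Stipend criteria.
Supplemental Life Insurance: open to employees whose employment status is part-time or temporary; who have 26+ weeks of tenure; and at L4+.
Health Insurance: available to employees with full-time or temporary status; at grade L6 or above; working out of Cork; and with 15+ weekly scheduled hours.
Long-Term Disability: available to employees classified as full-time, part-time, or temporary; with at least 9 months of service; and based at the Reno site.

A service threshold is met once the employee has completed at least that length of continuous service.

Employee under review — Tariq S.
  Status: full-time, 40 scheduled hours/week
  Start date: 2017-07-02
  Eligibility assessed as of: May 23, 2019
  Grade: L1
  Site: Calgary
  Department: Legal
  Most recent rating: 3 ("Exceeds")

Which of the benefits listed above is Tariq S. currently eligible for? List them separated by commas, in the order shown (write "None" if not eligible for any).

Unlimited PTO Program

Service from 2017-07-02 to May 23, 2019: 690 days.
Commuter Stipend — service 690 days < 2 years (≈730 days) ✗ → not eligible.
Unlimited PTO Program — service 690 days ≥ 9 months (≈270 days) ✓; 40 hrs/wk ≥ 25 ✓; rating 3 ≥ 2 ✓ → eligible.
Internet Stipend — service 690 days ≥ 60 days ✓; 40 hrs/wk ≥ 32 ✓; grade L1 < L5 ✗ → not eligible.
Employee Assistance Program — status full-time ✓; service 690 days ≥ 6 weeks (≈42 days) ✓; rating 3 ≥ 2 ✓; 40 hrs/wk ≥ 15 ✓; not eligible for Commuter Stipend ✗ → not eligible.
Supplemental Life Insurance — status full-time ✗ (requires part-time or temporary) → not eligible.
Health Insurance — status full-time ✓; grade L1 < L6 ✗ → not eligible.
Long-Term Disability — status full-time ✓; service 690 days ≥ 9 months (≈270 days) ✓; site Calgary ✗ (not Reno) → not eligible.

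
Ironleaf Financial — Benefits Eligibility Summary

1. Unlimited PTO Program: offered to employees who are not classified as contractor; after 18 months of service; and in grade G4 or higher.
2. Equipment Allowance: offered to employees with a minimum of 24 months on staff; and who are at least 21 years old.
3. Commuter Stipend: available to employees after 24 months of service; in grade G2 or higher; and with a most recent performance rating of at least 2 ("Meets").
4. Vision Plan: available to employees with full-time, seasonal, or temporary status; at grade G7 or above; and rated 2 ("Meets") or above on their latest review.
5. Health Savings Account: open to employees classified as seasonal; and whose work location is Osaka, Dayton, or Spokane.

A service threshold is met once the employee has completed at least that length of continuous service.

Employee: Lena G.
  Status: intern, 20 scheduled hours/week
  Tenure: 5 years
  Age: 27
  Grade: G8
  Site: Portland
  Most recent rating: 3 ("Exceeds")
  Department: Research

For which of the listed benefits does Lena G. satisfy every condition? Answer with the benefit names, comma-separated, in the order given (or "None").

Unlimited PTO Program, Equipment Allowance, Commuter Stipend

Unlimited PTO Program — status intern ✓ (not excluded); service 5 years ≥ 18 months (≈540 days) ✓; grade G8 ≥ G4 ✓ → eligible.
Equipment Allowance — service 5 years ≥ 24 months (≈720 days) ✓; age 27 ≥ 21 ✓ → eligible.
Commuter Stipend — service 5 years ≥ 24 months (≈720 days) ✓; grade G8 ≥ G2 ✓; rating 3 ≥ 2 ✓ → eligible.
Vision Plan — status intern ✗ (requires full-time, seasonal, or temporary) → not eligible.
Health Savings Account — status intern ✗ (requires seasonal) → not eligible.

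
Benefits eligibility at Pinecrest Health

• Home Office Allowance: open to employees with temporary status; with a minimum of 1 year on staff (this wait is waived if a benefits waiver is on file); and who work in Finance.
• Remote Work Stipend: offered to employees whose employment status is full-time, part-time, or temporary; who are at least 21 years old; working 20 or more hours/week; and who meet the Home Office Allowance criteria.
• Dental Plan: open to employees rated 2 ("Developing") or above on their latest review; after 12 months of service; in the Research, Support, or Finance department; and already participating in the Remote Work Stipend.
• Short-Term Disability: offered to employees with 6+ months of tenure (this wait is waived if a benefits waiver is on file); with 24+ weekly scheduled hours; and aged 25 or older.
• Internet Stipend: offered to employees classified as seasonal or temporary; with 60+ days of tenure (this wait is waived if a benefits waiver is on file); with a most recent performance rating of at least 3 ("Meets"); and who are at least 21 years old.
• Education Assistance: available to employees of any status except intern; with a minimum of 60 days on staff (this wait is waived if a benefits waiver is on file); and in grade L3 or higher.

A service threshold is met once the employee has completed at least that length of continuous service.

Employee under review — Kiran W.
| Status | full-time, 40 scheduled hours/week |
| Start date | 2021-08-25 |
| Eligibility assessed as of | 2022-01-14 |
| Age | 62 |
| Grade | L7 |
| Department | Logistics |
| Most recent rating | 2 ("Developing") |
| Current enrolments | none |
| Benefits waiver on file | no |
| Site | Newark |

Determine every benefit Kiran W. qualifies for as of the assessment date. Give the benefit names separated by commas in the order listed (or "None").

Education Assistance

Service from 2021-08-25 to 2022-01-14: 142 days.
Home Office Allowance — status full-time ✗ (requires temporary) → not eligible.
Remote Work Stipend — status full-time ✓; age 62 ≥ 21 ✓; 40 hrs/wk ≥ 20 ✓; not eligible for Home Office Allowance ✗ → not eligible.
Dental Plan — rating 2 ≥ 2 ✓; service 142 days < 12 months (≈360 days) ✗ → not eligible.
Short-Term Disability — no waiver, service 142 days < 6 months (≈180 days) ✗ → not eligible.
Internet Stipend — status full-time ✗ (requires seasonal or temporary) → not eligible.
Education Assistance — status full-time ✓ (not excluded); no waiver, service 142 days ≥ 60 days ✓; grade L7 ≥ L3 ✓ → eligible.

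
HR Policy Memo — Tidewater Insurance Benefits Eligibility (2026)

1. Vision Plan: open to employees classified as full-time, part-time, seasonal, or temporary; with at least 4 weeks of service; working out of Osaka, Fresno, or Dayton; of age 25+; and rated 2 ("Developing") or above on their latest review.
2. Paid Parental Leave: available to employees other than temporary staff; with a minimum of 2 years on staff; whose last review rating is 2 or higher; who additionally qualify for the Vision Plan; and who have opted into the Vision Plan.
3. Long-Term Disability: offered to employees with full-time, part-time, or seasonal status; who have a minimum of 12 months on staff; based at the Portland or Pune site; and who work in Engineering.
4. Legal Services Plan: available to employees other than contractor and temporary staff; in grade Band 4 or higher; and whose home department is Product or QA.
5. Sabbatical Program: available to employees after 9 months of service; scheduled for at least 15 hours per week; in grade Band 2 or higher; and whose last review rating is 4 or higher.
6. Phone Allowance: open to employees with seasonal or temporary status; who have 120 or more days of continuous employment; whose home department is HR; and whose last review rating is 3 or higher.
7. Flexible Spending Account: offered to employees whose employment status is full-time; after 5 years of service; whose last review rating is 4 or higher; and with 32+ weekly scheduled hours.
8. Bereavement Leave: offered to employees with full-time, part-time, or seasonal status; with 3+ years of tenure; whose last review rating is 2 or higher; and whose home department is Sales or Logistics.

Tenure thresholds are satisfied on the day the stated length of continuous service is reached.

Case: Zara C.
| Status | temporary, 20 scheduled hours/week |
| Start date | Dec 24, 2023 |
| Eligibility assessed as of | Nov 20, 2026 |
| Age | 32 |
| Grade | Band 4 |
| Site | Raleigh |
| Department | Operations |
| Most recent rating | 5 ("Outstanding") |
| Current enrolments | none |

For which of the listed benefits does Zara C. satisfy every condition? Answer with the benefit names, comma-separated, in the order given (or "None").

Service from Dec 24, 2023 to Nov 20, 2026: 1062 days.
Vision Plan — status temporary ✓; service 1062 days ≥ 4 weeks (≈28 days) ✓; site Raleigh ✗ (not Osaka, Fresno, or Dayton) → not eligible.
Paid Parental Leave — status temporary ✗ (excluded) → not eligible.
Long-Term Disability — status temporary ✗ (requires full-time, part-time, or seasonal) → not eligible.
Legal Services Plan — status temporary ✗ (excluded) → not eligible.
Sabbatical Program — service 1062 days ≥ 9 months (≈270 days) ✓; 20 hrs/wk ≥ 15 ✓; grade Band 4 ≥ Band 2 ✓; rating 5 ≥ 4 ✓ → eligible.
Phone Allowance — status temporary ✓; service 1062 days ≥ 120 days ✓; dept Operations ✗ → not eligible.
Flexible Spending Account — status temporary ✗ (requires full-time) → not eligible.
Bereavement Leave — status temporary ✗ (requires full-time, part-time, or seasonal) → not eligible.

Sabbatical Program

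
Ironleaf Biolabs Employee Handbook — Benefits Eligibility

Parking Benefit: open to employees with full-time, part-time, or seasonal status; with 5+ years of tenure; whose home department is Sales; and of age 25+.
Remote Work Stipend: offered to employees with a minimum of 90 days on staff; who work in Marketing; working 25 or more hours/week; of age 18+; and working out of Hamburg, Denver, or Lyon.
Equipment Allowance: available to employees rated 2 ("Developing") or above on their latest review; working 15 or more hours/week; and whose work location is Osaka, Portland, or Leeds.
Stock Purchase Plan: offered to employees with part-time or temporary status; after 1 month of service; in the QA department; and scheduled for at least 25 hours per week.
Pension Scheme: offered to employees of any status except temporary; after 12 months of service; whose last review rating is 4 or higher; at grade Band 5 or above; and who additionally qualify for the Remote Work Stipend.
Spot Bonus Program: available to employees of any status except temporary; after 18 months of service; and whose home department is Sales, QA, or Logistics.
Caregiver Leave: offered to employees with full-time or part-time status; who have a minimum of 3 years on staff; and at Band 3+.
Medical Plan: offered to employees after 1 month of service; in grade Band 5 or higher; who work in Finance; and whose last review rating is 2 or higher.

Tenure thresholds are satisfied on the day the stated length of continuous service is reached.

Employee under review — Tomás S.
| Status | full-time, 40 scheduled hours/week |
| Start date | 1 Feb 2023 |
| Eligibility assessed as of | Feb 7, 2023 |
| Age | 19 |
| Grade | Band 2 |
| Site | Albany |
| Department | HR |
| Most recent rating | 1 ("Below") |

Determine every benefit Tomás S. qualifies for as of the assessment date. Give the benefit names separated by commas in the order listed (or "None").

None

Service from 1 Feb 2023 to Feb 7, 2023: 6 days.
Parking Benefit — status full-time ✓; service 6 days < 5 years (≈1825 days) ✗ → not eligible.
Remote Work Stipend — service 6 days < 90 days ✗ → not eligible.
Equipment Allowance — rating 1 < 2 ✗ → not eligible.
Stock Purchase Plan — status full-time ✗ (requires part-time or temporary) → not eligible.
Pension Scheme — status full-time ✓ (not excluded); service 6 days < 12 months (≈360 days) ✗ → not eligible.
Spot Bonus Program — status full-time ✓ (not excluded); service 6 days < 18 months (≈540 days) ✗ → not eligible.
Caregiver Leave — status full-time ✓; service 6 days < 3 years (≈1095 days) ✗ → not eligible.
Medical Plan — service 6 days < 1 month (≈30 days) ✗ → not eligible.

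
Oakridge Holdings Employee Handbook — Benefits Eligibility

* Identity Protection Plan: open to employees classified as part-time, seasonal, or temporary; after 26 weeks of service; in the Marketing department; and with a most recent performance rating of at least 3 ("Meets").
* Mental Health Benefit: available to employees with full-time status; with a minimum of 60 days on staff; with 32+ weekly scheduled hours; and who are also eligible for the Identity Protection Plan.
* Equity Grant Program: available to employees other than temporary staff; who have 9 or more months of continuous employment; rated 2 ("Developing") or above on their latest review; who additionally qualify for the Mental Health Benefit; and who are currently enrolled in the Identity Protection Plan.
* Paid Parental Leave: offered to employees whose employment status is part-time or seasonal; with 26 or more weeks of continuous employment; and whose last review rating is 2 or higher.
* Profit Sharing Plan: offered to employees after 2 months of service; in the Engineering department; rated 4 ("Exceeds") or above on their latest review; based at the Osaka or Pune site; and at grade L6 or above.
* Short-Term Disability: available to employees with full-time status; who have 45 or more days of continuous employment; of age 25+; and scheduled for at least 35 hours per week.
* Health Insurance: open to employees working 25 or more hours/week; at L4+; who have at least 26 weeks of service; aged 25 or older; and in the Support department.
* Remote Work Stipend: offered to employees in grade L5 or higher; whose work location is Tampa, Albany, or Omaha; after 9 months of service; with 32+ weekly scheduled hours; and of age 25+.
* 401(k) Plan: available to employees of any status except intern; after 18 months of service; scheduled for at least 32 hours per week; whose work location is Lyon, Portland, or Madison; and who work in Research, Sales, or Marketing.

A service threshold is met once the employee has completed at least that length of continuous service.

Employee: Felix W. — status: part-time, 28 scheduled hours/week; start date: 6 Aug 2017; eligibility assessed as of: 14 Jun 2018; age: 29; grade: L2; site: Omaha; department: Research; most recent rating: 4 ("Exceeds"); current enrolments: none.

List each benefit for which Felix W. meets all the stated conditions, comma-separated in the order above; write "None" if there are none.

Service from 6 Aug 2017 to 14 Jun 2018: 312 days.
Identity Protection Plan — status part-time ✓; service 312 days ≥ 26 weeks (≈182 days) ✓; dept Research ✗ → not eligible.
Mental Health Benefit — status part-time ✗ (requires full-time) → not eligible.
Equity Grant Program — status part-time ✓ (not excluded); service 312 days ≥ 9 months (≈270 days) ✓; rating 4 ≥ 2 ✓; not eligible for Mental Health Benefit ✗ → not eligible.
Paid Parental Leave — status part-time ✓; service 312 days ≥ 26 weeks (≈182 days) ✓; rating 4 ≥ 2 ✓ → eligible.
Profit Sharing Plan — service 312 days ≥ 2 months (≈60 days) ✓; dept Research ✗ → not eligible.
Short-Term Disability — status part-time ✗ (requires full-time) → not eligible.
Health Insurance — 28 hrs/wk ≥ 25 ✓; grade L2 < L4 ✗ → not eligible.
Remote Work Stipend — grade L2 < L5 ✗ → not eligible.
401(k) Plan — status part-time ✓ (not excluded); service 312 days < 18 months (≈540 days) ✗ → not eligible.

Paid Parental Leave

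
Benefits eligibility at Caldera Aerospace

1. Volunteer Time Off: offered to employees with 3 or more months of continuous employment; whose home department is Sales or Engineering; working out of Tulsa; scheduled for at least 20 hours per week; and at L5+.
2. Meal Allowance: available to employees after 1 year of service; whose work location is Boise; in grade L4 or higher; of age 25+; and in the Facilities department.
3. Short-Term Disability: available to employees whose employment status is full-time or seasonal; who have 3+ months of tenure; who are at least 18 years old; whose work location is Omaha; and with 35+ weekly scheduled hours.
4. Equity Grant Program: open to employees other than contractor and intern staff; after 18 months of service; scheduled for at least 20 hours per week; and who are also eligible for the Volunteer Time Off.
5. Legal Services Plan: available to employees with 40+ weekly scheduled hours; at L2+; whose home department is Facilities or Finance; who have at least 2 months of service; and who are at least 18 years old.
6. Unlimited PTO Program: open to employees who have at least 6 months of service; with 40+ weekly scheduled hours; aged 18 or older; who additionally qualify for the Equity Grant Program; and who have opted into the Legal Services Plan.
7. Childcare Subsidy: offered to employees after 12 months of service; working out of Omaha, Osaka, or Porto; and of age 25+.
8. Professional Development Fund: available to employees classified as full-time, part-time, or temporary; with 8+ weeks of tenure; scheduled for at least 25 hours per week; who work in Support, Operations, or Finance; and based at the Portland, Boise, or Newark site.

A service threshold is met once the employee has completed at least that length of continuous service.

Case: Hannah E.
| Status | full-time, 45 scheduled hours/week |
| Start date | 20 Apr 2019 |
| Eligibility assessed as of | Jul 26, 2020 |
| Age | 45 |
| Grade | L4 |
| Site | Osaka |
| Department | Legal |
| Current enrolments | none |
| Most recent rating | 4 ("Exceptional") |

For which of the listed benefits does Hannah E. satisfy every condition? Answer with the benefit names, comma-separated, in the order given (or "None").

Childcare Subsidy

Service from 20 Apr 2019 to Jul 26, 2020: 463 days.
Volunteer Time Off — service 463 days ≥ 3 months (≈90 days) ✓; dept Legal ✗ → not eligible.
Meal Allowance — service 463 days ≥ 1 year (≈365 days) ✓; site Osaka ✗ (not Boise) → not eligible.
Short-Term Disability — status full-time ✓; service 463 days ≥ 3 months (≈90 days) ✓; age 45 ≥ 18 ✓; site Osaka ✗ (not Omaha) → not eligible.
Equity Grant Program — status full-time ✓ (not excluded); service 463 days < 18 months (≈540 days) ✗ → not eligible.
Legal Services Plan — 45 hrs/wk ≥ 40 ✓; grade L4 ≥ L2 ✓; dept Legal ✗ → not eligible.
Unlimited PTO Program — service 463 days ≥ 6 months (≈180 days) ✓; 45 hrs/wk ≥ 40 ✓; age 45 ≥ 18 ✓; not eligible for Equity Grant Program ✗ → not eligible.
Childcare Subsidy — service 463 days ≥ 12 months (≈360 days) ✓; site Osaka ✓; age 45 ≥ 25 ✓ → eligible.
Professional Development Fund — status full-time ✓; service 463 days ≥ 8 weeks (≈56 days) ✓; 45 hrs/wk ≥ 25 ✓; dept Legal ✗ → not eligible.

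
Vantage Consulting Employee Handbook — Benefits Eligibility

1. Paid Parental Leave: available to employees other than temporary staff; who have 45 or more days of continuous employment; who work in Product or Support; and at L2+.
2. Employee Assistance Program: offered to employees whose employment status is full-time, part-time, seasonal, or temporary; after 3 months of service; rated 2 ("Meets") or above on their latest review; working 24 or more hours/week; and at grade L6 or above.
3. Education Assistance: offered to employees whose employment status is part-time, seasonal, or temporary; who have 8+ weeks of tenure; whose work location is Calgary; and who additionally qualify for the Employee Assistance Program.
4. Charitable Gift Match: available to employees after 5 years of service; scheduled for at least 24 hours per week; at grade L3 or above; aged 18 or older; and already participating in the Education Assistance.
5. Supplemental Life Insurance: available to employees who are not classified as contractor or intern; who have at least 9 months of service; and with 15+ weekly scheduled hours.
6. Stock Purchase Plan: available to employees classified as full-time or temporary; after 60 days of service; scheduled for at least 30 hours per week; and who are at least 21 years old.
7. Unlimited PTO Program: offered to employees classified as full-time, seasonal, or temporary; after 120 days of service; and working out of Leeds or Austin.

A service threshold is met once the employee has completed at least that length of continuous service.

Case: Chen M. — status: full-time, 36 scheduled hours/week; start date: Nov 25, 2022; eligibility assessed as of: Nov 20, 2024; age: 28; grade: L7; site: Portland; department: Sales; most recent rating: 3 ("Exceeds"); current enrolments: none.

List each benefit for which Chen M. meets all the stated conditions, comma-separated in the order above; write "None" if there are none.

Service from Nov 25, 2022 to Nov 20, 2024: 726 days.
Paid Parental Leave — status full-time ✓ (not excluded); service 726 days ≥ 45 days ✓; dept Sales ✗ → not eligible.
Employee Assistance Program — status full-time ✓; service 726 days ≥ 3 months (≈90 days) ✓; rating 3 ≥ 2 ✓; 36 hrs/wk ≥ 24 ✓; grade L7 ≥ L6 ✓ → eligible.
Education Assistance — status full-time ✗ (requires part-time, seasonal, or temporary) → not eligible.
Charitable Gift Match — service 726 days < 5 years (≈1825 days) ✗ → not eligible.
Supplemental Life Insurance — status full-time ✓ (not excluded); service 726 days ≥ 9 months (≈270 days) ✓; 36 hrs/wk ≥ 15 ✓ → eligible.
Stock Purchase Plan — status full-time ✓; service 726 days ≥ 60 days ✓; 36 hrs/wk ≥ 30 ✓; age 28 ≥ 21 ✓ → eligible.
Unlimited PTO Program — status full-time ✓; service 726 days ≥ 120 days ✓; site Portland ✗ (not Leeds or Austin) → not eligible.

Employee Assistance Program, Supplemental Life Insurance, Stock Purchase Plan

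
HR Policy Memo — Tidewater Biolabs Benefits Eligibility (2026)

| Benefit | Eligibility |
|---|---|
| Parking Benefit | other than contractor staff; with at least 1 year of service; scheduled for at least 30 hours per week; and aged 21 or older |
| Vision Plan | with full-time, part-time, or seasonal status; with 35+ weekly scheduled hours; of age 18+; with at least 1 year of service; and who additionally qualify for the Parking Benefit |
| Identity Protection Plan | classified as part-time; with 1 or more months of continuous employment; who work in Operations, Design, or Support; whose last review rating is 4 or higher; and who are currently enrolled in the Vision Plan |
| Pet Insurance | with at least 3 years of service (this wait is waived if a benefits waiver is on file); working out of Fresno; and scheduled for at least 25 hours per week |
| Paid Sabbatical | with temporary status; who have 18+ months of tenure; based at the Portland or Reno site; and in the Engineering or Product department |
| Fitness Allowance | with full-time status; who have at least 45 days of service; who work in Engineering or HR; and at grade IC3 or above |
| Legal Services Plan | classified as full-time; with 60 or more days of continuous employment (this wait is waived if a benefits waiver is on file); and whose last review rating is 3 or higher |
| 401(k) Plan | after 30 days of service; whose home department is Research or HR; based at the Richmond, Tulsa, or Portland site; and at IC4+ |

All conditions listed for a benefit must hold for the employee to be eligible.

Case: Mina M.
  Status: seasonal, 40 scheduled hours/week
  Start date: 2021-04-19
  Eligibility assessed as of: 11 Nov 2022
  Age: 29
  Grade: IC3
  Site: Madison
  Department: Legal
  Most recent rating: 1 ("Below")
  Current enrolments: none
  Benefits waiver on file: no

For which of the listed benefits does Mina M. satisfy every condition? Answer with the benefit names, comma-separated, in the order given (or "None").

Parking Benefit, Vision Plan

Service from 2021-04-19 to 11 Nov 2022: 571 days.
Parking Benefit — status seasonal ✓ (not excluded); service 571 days ≥ 1 year (≈365 days) ✓; 40 hrs/wk ≥ 30 ✓; age 29 ≥ 21 ✓ → eligible.
Vision Plan — status seasonal ✓; 40 hrs/wk ≥ 35 ✓; age 29 ≥ 18 ✓; service 571 days ≥ 1 year (≈365 days) ✓; eligible for Parking Benefit ✓ → eligible.
Identity Protection Plan — status seasonal ✗ (requires part-time) → not eligible.
Pet Insurance — no waiver, service 571 days < 3 years (≈1095 days) ✗ → not eligible.
Paid Sabbatical — status seasonal ✗ (requires temporary) → not eligible.
Fitness Allowance — status seasonal ✗ (requires full-time) → not eligible.
Legal Services Plan — status seasonal ✗ (requires full-time) → not eligible.
401(k) Plan — service 571 days ≥ 30 days ✓; dept Legal ✗ → not eligible.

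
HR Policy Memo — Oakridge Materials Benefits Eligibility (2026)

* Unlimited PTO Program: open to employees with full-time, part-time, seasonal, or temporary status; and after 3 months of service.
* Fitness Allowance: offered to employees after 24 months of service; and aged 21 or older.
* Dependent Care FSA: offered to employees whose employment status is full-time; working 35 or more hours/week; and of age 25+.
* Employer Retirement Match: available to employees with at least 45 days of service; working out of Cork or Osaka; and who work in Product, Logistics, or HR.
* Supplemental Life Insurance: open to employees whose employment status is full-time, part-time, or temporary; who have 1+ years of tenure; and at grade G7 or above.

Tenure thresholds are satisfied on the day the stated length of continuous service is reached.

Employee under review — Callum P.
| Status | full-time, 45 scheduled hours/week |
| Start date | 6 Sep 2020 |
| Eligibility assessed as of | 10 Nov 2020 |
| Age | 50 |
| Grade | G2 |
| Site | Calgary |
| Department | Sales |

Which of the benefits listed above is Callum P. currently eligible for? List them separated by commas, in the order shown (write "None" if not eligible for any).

Service from 6 Sep 2020 to 10 Nov 2020: 65 days.
Unlimited PTO Program — status full-time ✓; service 65 days < 3 months (≈90 days) ✗ → not eligible.
Fitness Allowance — service 65 days < 24 months (≈720 days) ✗ → not eligible.
Dependent Care FSA — status full-time ✓; 45 hrs/wk ≥ 35 ✓; age 50 ≥ 25 ✓ → eligible.
Employer Retirement Match — service 65 days ≥ 45 days ✓; site Calgary ✗ (not Cork or Osaka) → not eligible.
Supplemental Life Insurance — status full-time ✓; service 65 days < 1 year (≈365 days) ✗ → not eligible.

Dependent Care FSA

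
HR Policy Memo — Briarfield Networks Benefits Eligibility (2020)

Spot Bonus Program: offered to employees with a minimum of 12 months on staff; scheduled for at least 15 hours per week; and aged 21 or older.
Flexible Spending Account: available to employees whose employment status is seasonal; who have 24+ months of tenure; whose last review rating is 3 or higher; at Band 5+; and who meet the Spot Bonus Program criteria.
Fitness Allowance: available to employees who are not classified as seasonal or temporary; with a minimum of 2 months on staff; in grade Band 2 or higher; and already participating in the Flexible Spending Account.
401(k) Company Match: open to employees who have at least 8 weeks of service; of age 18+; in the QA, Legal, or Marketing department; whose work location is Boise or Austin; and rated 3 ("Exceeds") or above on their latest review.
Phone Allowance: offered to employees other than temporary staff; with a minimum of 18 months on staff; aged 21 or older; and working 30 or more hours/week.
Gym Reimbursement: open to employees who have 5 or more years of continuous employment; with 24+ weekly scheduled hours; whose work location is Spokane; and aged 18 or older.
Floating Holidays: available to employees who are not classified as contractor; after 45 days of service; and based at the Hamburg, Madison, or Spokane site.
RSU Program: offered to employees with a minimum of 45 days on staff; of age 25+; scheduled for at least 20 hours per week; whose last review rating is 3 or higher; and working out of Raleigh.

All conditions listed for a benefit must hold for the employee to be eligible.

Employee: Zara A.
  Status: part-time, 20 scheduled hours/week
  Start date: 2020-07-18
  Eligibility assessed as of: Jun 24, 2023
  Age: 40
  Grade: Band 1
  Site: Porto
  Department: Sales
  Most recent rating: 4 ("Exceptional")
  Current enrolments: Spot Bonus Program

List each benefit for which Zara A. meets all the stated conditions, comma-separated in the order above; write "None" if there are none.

Service from 2020-07-18 to Jun 24, 2023: 1071 days.
Spot Bonus Program — service 1071 days ≥ 12 months (≈360 days) ✓; 20 hrs/wk ≥ 15 ✓; age 40 ≥ 21 ✓ → eligible.
Flexible Spending Account — status part-time ✗ (requires seasonal) → not eligible.
Fitness Allowance — status part-time ✓ (not excluded); service 1071 days ≥ 2 months (≈60 days) ✓; grade Band 1 < Band 2 ✗ → not eligible.
401(k) Company Match — service 1071 days ≥ 8 weeks (≈56 days) ✓; age 40 ≥ 18 ✓; dept Sales ✗ → not eligible.
Phone Allowance — status part-time ✓ (not excluded); service 1071 days ≥ 18 months (≈540 days) ✓; age 40 ≥ 21 ✓; 20 hrs/wk < 30 ✗ → not eligible.
Gym Reimbursement — service 1071 days < 5 years (≈1825 days) ✗ → not eligible.
Floating Holidays — status part-time ✓ (not excluded); service 1071 days ≥ 45 days ✓; site Porto ✗ (not Hamburg, Madison, or Spokane) → not eligible.
RSU Program — service 1071 days ≥ 45 days ✓; age 40 ≥ 25 ✓; 20 hrs/wk ≥ 20 ✓; rating 4 ≥ 3 ✓; site Porto ✗ (not Raleigh) → not eligible.

Spot Bonus Program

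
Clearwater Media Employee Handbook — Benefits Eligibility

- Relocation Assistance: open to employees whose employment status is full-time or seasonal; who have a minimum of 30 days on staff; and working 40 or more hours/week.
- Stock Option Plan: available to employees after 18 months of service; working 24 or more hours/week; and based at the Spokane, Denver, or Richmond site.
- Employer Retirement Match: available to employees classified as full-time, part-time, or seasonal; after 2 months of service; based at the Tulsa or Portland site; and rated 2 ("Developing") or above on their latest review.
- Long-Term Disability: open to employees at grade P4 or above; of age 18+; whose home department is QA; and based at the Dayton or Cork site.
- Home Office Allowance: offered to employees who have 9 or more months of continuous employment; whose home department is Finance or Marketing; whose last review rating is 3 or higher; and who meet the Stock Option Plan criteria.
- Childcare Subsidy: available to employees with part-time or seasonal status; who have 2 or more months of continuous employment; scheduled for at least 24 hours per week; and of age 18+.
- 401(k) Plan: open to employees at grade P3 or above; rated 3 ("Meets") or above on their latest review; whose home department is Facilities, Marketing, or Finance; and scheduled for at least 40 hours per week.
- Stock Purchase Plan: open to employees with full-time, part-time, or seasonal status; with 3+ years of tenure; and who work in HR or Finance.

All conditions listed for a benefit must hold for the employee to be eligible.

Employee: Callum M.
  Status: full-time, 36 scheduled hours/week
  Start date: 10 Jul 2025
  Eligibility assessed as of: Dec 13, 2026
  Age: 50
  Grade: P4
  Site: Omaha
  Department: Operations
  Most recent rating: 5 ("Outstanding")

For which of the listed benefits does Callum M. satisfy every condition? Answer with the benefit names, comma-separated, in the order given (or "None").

Service from 10 Jul 2025 to Dec 13, 2026: 521 days.
Relocation Assistance — status full-time ✓; service 521 days ≥ 30 days ✓; 36 hrs/wk < 40 ✗ → not eligible.
Stock Option Plan — service 521 days < 18 months (≈540 days) ✗ → not eligible.
Employer Retirement Match — status full-time ✓; service 521 days ≥ 2 months (≈60 days) ✓; site Omaha ✗ (not Tulsa or Portland) → not eligible.
Long-Term Disability — grade P4 ≥ P4 ✓; age 50 ≥ 18 ✓; dept Operations ✗ → not eligible.
Home Office Allowance — service 521 days ≥ 9 months (≈270 days) ✓; dept Operations ✗ → not eligible.
Childcare Subsidy — status full-time ✗ (requires part-time or seasonal) → not eligible.
401(k) Plan — grade P4 ≥ P3 ✓; rating 5 ≥ 3 ✓; dept Operations ✗ → not eligible.
Stock Purchase Plan — status full-time ✓; service 521 days < 3 years (≈1095 days) ✗ → not eligible.

None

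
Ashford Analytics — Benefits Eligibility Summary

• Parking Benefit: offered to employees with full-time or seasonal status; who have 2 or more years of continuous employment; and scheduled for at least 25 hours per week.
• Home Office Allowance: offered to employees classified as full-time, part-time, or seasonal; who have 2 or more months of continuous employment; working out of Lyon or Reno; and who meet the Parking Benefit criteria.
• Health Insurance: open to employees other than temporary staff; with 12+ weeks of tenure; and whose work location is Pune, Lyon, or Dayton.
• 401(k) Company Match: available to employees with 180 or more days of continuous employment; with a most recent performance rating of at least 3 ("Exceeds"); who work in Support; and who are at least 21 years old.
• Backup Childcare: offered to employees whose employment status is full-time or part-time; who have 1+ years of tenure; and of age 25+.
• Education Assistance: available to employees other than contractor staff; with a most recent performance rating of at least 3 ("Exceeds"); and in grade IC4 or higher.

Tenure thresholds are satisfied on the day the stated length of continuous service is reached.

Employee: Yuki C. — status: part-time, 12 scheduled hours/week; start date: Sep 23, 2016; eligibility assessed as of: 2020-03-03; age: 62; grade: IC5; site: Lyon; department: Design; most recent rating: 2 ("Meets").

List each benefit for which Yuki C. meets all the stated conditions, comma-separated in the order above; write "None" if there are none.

Service from Sep 23, 2016 to 2020-03-03: 1257 days.
Parking Benefit — status part-time ✗ (requires full-time or seasonal) → not eligible.
Home Office Allowance — status part-time ✓; service 1257 days ≥ 2 months (≈60 days) ✓; site Lyon ✓; not eligible for Parking Benefit ✗ → not eligible.
Health Insurance — status part-time ✓ (not excluded); service 1257 days ≥ 12 weeks (≈84 days) ✓; site Lyon ✓ → eligible.
401(k) Company Match — service 1257 days ≥ 180 days ✓; rating 2 < 3 ✗ → not eligible.
Backup Childcare — status part-time ✓; service 1257 days ≥ 1 year (≈365 days) ✓; age 62 ≥ 25 ✓ → eligible.
Education Assistance — status part-time ✓ (not excluded); rating 2 < 3 ✗ → not eligible.

Health Insurance, Backup Childcare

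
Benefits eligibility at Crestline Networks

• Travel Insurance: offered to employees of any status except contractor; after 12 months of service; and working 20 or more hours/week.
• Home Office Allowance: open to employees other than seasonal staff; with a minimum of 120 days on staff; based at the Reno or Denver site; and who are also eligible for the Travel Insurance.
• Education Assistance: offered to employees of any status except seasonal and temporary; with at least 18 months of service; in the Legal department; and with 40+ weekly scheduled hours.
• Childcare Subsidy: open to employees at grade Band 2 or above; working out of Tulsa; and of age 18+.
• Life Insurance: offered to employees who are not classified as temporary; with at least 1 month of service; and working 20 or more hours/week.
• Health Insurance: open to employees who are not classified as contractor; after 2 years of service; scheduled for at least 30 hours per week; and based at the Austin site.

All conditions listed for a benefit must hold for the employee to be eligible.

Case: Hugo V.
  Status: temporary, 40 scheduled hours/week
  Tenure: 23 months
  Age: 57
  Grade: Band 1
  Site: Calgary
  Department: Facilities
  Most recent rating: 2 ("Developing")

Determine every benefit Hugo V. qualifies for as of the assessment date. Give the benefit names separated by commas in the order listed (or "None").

Travel Insurance

Travel Insurance — status temporary ✓ (not excluded); service 23 months ≥ 12 months ✓; 40 hrs/wk ≥ 20 ✓ → eligible.
Home Office Allowance — status temporary ✓ (not excluded); service 23 months ≥ 120 days ✓; site Calgary ✗ (not Reno or Denver) → not eligible.
Education Assistance — status temporary ✗ (excluded) → not eligible.
Childcare Subsidy — grade Band 1 < Band 2 ✗ → not eligible.
Life Insurance — status temporary ✗ (excluded) → not eligible.
Health Insurance — status temporary ✓ (not excluded); service 23 months < 2 years (≈730 days) ✗ → not eligible.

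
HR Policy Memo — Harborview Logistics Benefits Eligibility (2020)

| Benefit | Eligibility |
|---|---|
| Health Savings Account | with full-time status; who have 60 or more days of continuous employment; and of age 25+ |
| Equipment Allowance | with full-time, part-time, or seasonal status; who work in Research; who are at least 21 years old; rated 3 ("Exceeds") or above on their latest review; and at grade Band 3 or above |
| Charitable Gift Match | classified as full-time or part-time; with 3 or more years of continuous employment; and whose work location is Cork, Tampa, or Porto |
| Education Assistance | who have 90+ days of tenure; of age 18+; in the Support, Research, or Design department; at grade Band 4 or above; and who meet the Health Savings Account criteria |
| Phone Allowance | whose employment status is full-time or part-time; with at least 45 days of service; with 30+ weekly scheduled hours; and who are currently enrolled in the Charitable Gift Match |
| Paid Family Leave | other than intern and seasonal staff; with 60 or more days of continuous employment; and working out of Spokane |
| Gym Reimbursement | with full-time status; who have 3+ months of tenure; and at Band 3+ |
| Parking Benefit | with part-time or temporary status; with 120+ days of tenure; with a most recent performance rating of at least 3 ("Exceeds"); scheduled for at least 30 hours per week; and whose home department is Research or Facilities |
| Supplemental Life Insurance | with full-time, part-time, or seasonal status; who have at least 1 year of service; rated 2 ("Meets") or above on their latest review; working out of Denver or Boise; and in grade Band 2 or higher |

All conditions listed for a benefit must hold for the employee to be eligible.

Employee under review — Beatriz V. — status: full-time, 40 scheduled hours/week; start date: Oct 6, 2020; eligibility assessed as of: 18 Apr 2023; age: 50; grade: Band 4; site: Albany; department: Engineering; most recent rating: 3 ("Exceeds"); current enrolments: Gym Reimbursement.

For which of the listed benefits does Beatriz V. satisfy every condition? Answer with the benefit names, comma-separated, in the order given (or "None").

Service from Oct 6, 2020 to 18 Apr 2023: 924 days.
Health Savings Account — status full-time ✓; service 924 days ≥ 60 days ✓; age 50 ≥ 25 ✓ → eligible.
Equipment Allowance — status full-time ✓; dept Engineering ✗ → not eligible.
Charitable Gift Match — status full-time ✓; service 924 days < 3 years (≈1095 days) ✗ → not eligible.
Education Assistance — service 924 days ≥ 90 days ✓; age 50 ≥ 18 ✓; dept Engineering ✗ → not eligible.
Phone Allowance — status full-time ✓; service 924 days ≥ 45 days ✓; 40 hrs/wk ≥ 30 ✓; not enrolled in Charitable Gift Match ✗ → not eligible.
Paid Family Leave — status full-time ✓ (not excluded); service 924 days ≥ 60 days ✓; site Albany ✗ (not Spokane) → not eligible.
Gym Reimbursement — status full-time ✓; service 924 days ≥ 3 months (≈90 days) ✓; grade Band 4 ≥ Band 3 ✓ → eligible.
Parking Benefit — status full-time ✗ (requires part-time or temporary) → not eligible.
Supplemental Life Insurance — status full-time ✓; service 924 days ≥ 1 year (≈365 days) ✓; rating 3 ≥ 2 ✓; site Albany ✗ (not Denver or Boise) → not eligible.

Health Savings Account, Gym Reimbursement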